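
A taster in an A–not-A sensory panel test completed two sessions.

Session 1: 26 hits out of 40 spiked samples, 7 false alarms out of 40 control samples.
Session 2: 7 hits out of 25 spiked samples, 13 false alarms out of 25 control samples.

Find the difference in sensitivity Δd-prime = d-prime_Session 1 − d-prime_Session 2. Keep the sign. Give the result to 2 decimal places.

Session 1: z(0.6500) = 0.385, z(0.1750) = -0.935, d' = 1.320
Session 2: z(0.2800) = -0.583, z(0.5200) = 0.050, d' = -0.633
Δd' = d'_Session 1 − d'_Session 2 = 1.320 − (-0.633) = 1.953
Session 1 has the higher sensitivity.

Δd-prime = 1.95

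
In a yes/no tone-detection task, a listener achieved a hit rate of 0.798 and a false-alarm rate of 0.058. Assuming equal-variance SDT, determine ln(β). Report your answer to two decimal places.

z(H) = z(0.798) = 0.834
z(FA) = z(0.058) = -1.572
ln β = −½·[z(H)² − z(FA)²] = −0.5 × (0.696 − 2.471) = 0.8875

ln β = 0.89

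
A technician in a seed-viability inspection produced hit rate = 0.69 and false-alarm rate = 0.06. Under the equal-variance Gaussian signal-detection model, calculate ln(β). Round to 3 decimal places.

ln β = 1.086

z(H) = 0.4959
z(FA) = -1.5548
ln β = −½·[z(H)² − z(FA)²] = −0.5 × (0.2459 − 2.4174) = 1.08575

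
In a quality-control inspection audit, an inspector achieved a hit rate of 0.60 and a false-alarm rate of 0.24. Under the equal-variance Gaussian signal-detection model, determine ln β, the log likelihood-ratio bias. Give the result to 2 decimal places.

ln β = 0.22

z(H) = z(0.60) = 0.253
z(FA) = z(0.24) = -0.706
ln β = −½·[z(H)² − z(FA)²] = −0.5 × (0.064 − 0.498) = 0.217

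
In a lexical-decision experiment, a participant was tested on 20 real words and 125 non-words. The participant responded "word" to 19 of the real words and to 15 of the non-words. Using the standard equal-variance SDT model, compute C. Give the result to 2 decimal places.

C = -0.23

H = 19/20 = 0.9500
FA = 15/125 = 0.1200
z(H) = z(0.9500) = 1.6449
z(FA) = z(0.1200) = -1.1750
c = −½·[z(H) + z(FA)] = −0.5 × (1.6449 + (-1.1750)) = -0.23495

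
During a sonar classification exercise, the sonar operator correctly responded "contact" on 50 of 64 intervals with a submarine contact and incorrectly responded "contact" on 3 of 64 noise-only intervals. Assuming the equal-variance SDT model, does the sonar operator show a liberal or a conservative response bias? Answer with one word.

z(H) = 0.776, z(FA) = -1.676
c = −½·(z(H) + z(FA)) = 0.450
c > 0 → conservative criterion (biased toward responding “no”).

conservative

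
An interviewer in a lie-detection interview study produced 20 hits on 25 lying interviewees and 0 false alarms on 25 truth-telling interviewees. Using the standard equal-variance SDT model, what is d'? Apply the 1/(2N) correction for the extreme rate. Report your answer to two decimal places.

The false-alarm rate is 0/25 = 0, so apply the 1/(2N) correction: FA → 1/(2·25) = 0.02000.
z(H) = z(0.80000) = 0.842
z(FA) = z(0.02000) = -2.054
d' = 0.842 − (-2.054) = 2.896

d' = 2.90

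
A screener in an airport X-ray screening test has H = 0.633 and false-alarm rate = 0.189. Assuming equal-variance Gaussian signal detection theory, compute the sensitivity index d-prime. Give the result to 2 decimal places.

d-prime = 1.22

z(0.633) = 0.3398, z(0.189) = -0.8816
d' = z(H) − z(FA) = 0.3398 − (-0.8816) = 1.2214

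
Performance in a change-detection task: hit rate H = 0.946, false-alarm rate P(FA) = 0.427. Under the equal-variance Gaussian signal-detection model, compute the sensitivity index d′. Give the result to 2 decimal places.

Φ⁻¹(0.946) = 1.607, Φ⁻¹(0.427) = -0.184
d' = z(H) − z(FA) = 1.607 − (-0.184) = 1.791

d′ = 1.79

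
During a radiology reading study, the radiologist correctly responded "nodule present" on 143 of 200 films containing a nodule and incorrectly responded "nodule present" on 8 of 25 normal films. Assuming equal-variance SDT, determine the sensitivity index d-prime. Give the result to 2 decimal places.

d-prime = 1.04

H = 143/200 = 0.7150
FA = 8/25 = 0.3200
Φ⁻¹(H) = Φ⁻¹(0.7150) = 0.568
Φ⁻¹(FA) = Φ⁻¹(0.3200) = -0.468
d' = z(H) − z(FA) = 0.568 − (-0.468) = 1.036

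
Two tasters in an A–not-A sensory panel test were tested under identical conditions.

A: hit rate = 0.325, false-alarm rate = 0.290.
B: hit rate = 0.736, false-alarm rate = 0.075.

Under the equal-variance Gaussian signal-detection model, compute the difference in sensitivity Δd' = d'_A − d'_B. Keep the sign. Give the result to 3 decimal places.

Δd' = -1.971

A: z(0.325) = -0.4538, z(0.290) = -0.5534, d' = 0.0996
B: z(0.736) = 0.6311, z(0.075) = -1.4395, d' = 2.0706
Δd' = d'_A − d'_B = 0.0996 − 2.0706 = -1.9710
B has the higher sensitivity.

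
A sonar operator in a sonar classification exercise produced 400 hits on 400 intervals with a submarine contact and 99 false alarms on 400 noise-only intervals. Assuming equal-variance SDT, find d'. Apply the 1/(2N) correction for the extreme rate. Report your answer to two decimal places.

d' = 3.71

The hit rate is 400/400 = 1, so apply the 1/(2N) correction: H → 1 − 1/(2·400) = 0.99875.
z(H) = z(0.99875) = 3.023
z(FA) = z(0.24750) = -0.682
d' = 3.023 − (-0.682) = 3.705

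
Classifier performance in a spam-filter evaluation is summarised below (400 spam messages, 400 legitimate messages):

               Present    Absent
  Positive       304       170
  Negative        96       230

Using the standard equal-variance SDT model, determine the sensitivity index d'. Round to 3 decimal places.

d' = 0.895

H = 304/400 = 0.7600
FA = 170/400 = 0.4250
z(0.7600) = 0.7063, z(0.4250) = -0.1891
d' = z(H) − z(FA) = 0.7063 − (-0.1891) = 0.8954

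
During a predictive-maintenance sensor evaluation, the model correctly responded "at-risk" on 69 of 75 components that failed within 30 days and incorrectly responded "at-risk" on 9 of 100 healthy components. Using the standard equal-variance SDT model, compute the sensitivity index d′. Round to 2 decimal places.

d′ = 2.75

H = 69/75 = 0.9200
FA = 9/100 = 0.0900
z(H) = 1.405
z(FA) = -1.341
d' = z(H) − z(FA) = 1.405 − (-1.341) = 2.746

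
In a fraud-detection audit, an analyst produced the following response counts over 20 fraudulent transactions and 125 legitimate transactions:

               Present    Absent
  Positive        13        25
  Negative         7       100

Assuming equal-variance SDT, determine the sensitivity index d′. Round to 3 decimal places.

H = 13/20 = 0.6500
FA = 25/125 = 0.2000
z(H) = z(0.6500) = 0.3853
z(FA) = z(0.2000) = -0.8416
d' = z(H) − z(FA) = 0.3853 − (-0.8416) = 1.2269

d′ = 1.227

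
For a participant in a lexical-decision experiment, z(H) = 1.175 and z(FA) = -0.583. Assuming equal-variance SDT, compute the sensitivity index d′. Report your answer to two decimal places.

d′ = 1.76

d' = z(H) − z(FA) = 1.175 − (-0.583) = 1.758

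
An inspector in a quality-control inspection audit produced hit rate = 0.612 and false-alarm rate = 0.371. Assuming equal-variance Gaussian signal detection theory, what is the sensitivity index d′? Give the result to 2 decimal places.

d′ = 0.61

z(0.612) = 0.285, z(0.371) = -0.329
d' = z(H) − z(FA) = 0.285 − (-0.329) = 0.614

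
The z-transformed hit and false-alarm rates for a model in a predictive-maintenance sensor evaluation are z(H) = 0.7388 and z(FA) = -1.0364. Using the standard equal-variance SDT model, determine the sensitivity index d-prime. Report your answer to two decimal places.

d-prime = 1.78

d' = z(H) − z(FA) = 0.7388 − (-1.0364) = 1.7752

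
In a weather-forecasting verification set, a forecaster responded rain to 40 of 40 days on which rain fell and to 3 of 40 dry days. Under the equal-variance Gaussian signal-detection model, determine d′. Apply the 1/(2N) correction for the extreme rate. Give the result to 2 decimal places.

The hit rate is 40/40 = 1, so apply the 1/(2N) correction: H → 1 − 1/(2·40) = 0.98750.
z(H) = z(0.98750) = 2.241
z(FA) = z(0.07500) = -1.440
d' = 2.241 − (-1.440) = 3.681

d′ = 3.68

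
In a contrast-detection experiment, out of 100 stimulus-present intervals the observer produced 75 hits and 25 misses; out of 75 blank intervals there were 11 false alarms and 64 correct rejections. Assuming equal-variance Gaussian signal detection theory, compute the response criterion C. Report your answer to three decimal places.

H = 75/100 = 0.7500
FA = 11/75 = 0.1467
z(0.7500) = 0.6745, z(0.1467) = -1.0507
c = −½·[z(H) + z(FA)] = −0.5 × (0.6745 + (-1.0507)) = 0.1881
c > 0: the observer has a conservative response bias.

C = 0.188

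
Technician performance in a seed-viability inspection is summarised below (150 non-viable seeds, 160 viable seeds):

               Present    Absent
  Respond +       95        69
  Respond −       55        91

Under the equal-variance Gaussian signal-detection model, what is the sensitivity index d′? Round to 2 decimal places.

H = 95/150 = 0.6333
FA = 69/160 = 0.4313
z(H) = 0.3406
z(FA) = -0.1731
d' = z(H) − z(FA) = 0.3406 − (-0.1731) = 0.5137

d′ = 0.51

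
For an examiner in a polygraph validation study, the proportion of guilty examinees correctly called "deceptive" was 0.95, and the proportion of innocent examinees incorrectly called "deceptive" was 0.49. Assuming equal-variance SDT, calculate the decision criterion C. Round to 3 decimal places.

C = -0.810

z(H) = 1.6449
z(FA) = -0.0251
c = −½·[z(H) + z(FA)] = −0.5 × (1.6449 + (-0.0251)) = -0.8099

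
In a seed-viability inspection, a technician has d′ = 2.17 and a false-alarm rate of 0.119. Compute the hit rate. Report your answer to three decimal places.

hit rate = 0.839

z(false-alarm rate) = z(0.119) = -1.1800
z(H) = z(FA) + d' = -1.1800 + 2.17 = 0.9900
hit rate = Φ(0.9900) = 0.8389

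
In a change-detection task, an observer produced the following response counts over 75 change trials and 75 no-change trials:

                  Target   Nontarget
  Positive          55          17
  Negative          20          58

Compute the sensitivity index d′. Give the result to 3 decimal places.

d′ = 1.373

H = 55/75 = 0.7333
FA = 17/75 = 0.2267
Φ⁻¹(0.7333) = 0.6228, Φ⁻¹(0.2267) = -0.7498
d' = z(H) − z(FA) = 0.6228 − (-0.7498) = 1.3726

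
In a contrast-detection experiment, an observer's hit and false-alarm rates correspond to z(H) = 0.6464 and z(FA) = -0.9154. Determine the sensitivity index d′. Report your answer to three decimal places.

d' = z(H) − z(FA) = 0.6464 − (-0.9154) = 1.5618

d′ = 1.562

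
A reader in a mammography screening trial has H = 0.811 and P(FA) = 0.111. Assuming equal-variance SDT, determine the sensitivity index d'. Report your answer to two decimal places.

d' = 2.10

Φ⁻¹(0.811) = 0.882, Φ⁻¹(0.111) = -1.221
d' = z(H) − z(FA) = 0.882 − (-1.221) = 2.103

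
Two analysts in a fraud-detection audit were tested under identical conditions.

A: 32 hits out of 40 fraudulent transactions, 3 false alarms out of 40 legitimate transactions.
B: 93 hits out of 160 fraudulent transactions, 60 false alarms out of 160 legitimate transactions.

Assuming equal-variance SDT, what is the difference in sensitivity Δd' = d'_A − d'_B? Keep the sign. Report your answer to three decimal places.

Δd' = 1.757

A: z(0.8000) = 0.8416, z(0.0750) = -1.4395, d' = 2.2811
B: z(0.5813) = 0.2052, z(0.3750) = -0.3186, d' = 0.5238
Δd' = d'_A − d'_B = 2.2811 − 0.5238 = 1.7573
A has the higher sensitivity.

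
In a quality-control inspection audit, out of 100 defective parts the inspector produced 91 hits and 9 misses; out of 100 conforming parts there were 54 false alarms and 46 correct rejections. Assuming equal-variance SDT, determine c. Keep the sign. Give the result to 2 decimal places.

c = -0.72

H = 91/100 = 0.9100
FA = 54/100 = 0.5400
Φ⁻¹(0.9100) = 1.3408, Φ⁻¹(0.5400) = 0.1004
c = −½·[z(H) + z(FA)] = −0.5 × (1.3408 + 0.1004) = -0.7206
c < 0: the inspector has a liberal response bias.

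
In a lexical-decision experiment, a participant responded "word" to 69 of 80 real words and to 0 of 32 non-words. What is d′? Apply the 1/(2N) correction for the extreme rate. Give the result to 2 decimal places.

The false-alarm rate is 0/32 = 0, so apply the 1/(2N) correction: FA → 1/(2·32) = 0.01562.
z(H) = z(0.86250) = 1.092
z(FA) = z(0.01562) = -2.154
d' = 1.092 − (-2.154) = 3.246

d′ = 3.25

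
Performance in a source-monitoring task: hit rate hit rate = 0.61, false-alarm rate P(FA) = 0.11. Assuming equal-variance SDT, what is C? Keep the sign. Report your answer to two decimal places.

C = 0.47

z(H) = z(0.61) = 0.2793
z(FA) = z(0.11) = -1.2265
c = −½·[z(H) + z(FA)] = −0.5 × (0.2793 + (-1.2265)) = 0.4736
c > 0: the participant has a conservative response bias.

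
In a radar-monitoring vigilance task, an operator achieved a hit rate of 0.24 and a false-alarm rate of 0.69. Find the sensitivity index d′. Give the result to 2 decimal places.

Φ⁻¹(H) = Φ⁻¹(0.24) = -0.706
Φ⁻¹(FA) = Φ⁻¹(0.69) = 0.496
d' = z(H) − z(FA) = -0.706 − 0.496 = -1.202

d′ = -1.20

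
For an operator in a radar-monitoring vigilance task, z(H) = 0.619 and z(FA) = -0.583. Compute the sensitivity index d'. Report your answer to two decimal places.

d' = 1.20

d' = z(H) − z(FA) = 0.619 − (-0.583) = 1.202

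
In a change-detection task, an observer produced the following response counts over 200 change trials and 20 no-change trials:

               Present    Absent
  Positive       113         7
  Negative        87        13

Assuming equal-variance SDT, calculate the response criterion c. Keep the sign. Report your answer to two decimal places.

c = 0.11

H = 113/200 = 0.5650
FA = 7/20 = 0.3500
Φ⁻¹(H) = Φ⁻¹(0.5650) = 0.1637
Φ⁻¹(FA) = Φ⁻¹(0.3500) = -0.3853
c = −½·[z(H) + z(FA)] = −0.5 × (0.1637 + (-0.3853)) = 0.1108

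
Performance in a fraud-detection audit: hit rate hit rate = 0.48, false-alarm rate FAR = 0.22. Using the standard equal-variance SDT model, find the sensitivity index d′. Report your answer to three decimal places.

d′ = 0.722

Φ⁻¹(H) = Φ⁻¹(0.48) = -0.0502
Φ⁻¹(FA) = Φ⁻¹(0.22) = -0.7722
d' = z(H) − z(FA) = -0.0502 − (-0.7722) = 0.7220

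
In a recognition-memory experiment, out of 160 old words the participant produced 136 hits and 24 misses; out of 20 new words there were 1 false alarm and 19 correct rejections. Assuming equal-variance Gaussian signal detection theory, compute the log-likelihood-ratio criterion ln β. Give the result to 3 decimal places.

H = 136/160 = 0.8500
FA = 1/20 = 0.0500
z(H) = z(0.8500) = 1.0364
z(FA) = z(0.0500) = -1.6449
ln β = −½·[z(H)² − z(FA)²] = −0.5 × (1.0741 − 2.7057) = 0.8158

ln β = 0.816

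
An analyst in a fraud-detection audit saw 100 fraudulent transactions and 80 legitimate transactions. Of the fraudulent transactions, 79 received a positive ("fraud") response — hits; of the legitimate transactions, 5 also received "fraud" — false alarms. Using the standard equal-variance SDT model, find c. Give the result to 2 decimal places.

c = 0.36

H = 79/100 = 0.7900
FA = 5/80 = 0.0625
z(H) = 0.8064
z(FA) = -1.5341
c = −½·[z(H) + z(FA)] = −0.5 × (0.8064 + (-1.5341)) = 0.36385
c > 0: the analyst has a conservative response bias.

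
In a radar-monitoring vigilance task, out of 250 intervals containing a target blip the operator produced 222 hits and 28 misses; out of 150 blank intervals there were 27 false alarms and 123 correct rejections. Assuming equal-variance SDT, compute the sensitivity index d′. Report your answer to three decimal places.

H = 222/250 = 0.8880
FA = 27/150 = 0.1800
z(H) = 1.2160
z(FA) = -0.9154
d' = z(H) − z(FA) = 1.2160 − (-0.9154) = 2.1314

d′ = 2.131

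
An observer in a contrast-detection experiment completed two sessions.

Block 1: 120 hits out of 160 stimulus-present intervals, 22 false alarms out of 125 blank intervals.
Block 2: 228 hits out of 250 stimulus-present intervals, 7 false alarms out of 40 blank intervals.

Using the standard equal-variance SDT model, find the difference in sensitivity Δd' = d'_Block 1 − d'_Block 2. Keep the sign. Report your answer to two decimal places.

Block 1: z(0.7500) = 0.674, z(0.1760) = -0.931, d' = 1.605
Block 2: z(0.9120) = 1.353, z(0.1750) = -0.935, d' = 2.288
Δd' = d'_Block 1 − d'_Block 2 = 1.605 − 2.288 = -0.683
Block 2 has the higher sensitivity.

Δd' = -0.68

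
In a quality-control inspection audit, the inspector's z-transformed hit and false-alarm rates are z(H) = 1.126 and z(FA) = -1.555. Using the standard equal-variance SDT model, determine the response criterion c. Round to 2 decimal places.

c = −½·[z(H) + z(FA)] = −½·(1.126 + (-1.555)) = 0.2145

c = 0.21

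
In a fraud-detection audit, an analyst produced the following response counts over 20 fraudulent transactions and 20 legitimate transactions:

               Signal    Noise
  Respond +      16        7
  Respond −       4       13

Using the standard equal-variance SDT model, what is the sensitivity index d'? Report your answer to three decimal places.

H = 16/20 = 0.8000
FA = 7/20 = 0.3500
z(H) = z(0.8000) = 0.8416
z(FA) = z(0.3500) = -0.3853
d' = z(H) − z(FA) = 0.8416 − (-0.3853) = 1.2269

d' = 1.227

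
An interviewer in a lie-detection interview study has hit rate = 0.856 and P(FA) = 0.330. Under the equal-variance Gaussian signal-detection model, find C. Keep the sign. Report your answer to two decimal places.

Φ⁻¹(0.856) = 1.063, Φ⁻¹(0.330) = -0.440
c = −½·[z(H) + z(FA)] = −0.5 × (1.063 + (-0.440)) = -0.3115

C = -0.31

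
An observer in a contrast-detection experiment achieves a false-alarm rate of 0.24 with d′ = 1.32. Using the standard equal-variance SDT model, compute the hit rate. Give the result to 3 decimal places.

hit rate = 0.730

z(false-alarm rate) = z(0.24) = -0.7063
z(H) = z(FA) + d' = -0.7063 + 1.32 = 0.6137
hit rate = Φ(0.6137) = 0.7303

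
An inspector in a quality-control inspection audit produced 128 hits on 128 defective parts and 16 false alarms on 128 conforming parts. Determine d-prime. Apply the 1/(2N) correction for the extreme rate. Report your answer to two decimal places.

d-prime = 3.81

The hit rate is 128/128 = 1, so apply the 1/(2N) correction: H → 1 − 1/(2·128) = 0.99609.
z(H) = z(0.99609) = 2.660
z(FA) = z(0.12500) = -1.150
d' = 2.660 − (-1.150) = 3.810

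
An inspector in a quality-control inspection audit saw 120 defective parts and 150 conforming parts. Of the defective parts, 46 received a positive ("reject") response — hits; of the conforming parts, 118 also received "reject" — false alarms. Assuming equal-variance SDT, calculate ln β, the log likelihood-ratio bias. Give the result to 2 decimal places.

H = 46/120 = 0.3833
FA = 118/150 = 0.7867
Φ⁻¹(0.3833) = -0.297, Φ⁻¹(0.7867) = 0.795
ln β = −½·[z(H)² − z(FA)²] = −0.5 × (0.088 − 0.632) = 0.272

ln β = 0.27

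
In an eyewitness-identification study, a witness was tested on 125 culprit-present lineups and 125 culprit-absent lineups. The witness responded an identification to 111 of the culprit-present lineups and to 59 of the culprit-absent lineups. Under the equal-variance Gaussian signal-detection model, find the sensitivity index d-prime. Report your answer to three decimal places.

d-prime = 1.286

H = 111/125 = 0.8880
FA = 59/125 = 0.4720
Φ⁻¹(0.8880) = 1.2160, Φ⁻¹(0.4720) = -0.0702
d' = z(H) − z(FA) = 1.2160 − (-0.0702) = 1.2862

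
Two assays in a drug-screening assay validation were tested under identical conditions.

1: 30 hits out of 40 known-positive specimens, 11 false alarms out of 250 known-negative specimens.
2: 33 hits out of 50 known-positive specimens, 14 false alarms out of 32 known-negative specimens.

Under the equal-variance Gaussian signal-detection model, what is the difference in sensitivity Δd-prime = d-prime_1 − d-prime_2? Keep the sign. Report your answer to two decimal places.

1: z(0.7500) = 0.674, z(0.0440) = -1.706, d' = 2.380
2: z(0.6600) = 0.412, z(0.4375) = -0.157, d' = 0.569
Δd' = d'_1 − d'_2 = 2.380 − 0.569 = 1.811
1 has the higher sensitivity.

Δd-prime = 1.81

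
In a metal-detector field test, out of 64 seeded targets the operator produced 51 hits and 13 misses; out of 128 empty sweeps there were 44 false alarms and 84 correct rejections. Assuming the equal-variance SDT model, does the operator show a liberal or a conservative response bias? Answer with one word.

z(H) = 0.831, z(FA) = -0.402
c = −½·(z(H) + z(FA)) = -0.2145
c < 0 → liberal criterion (biased toward responding “yes”).

liberal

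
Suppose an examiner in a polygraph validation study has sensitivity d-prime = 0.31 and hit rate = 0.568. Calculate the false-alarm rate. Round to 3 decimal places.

false-alarm rate = 0.445

z(hit rate) = z(0.568) = 0.1713
z(FA) = z(H) − d' = 0.1713 − 0.31 = -0.1387
false-alarm rate = Φ(-0.1387) = 0.4448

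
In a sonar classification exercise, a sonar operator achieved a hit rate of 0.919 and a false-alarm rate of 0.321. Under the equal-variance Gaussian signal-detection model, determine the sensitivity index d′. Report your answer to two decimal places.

Φ⁻¹(H) = Φ⁻¹(0.919) = 1.3984
Φ⁻¹(FA) = Φ⁻¹(0.321) = -0.4649
d' = z(H) − z(FA) = 1.3984 − (-0.4649) = 1.8633

d′ = 1.86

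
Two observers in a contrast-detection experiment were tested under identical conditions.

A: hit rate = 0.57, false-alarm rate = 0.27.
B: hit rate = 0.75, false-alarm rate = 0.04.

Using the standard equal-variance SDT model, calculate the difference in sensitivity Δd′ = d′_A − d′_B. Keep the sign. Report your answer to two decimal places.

Δd′ = -1.64

A: z(0.57) = 0.176, z(0.27) = -0.613, d' = 0.789
B: z(0.75) = 0.674, z(0.04) = -1.751, d' = 2.425
Δd' = d'_A − d'_B = 0.789 − 2.425 = -1.636
B has the higher sensitivity.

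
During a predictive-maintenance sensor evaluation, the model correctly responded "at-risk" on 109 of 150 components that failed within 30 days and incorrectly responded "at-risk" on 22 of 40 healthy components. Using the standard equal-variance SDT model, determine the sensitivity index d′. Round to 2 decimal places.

d′ = 0.48

H = 109/150 = 0.7267
FA = 22/40 = 0.5500
z(0.7267) = 0.603, z(0.5500) = 0.126
d' = z(H) − z(FA) = 0.603 − 0.126 = 0.477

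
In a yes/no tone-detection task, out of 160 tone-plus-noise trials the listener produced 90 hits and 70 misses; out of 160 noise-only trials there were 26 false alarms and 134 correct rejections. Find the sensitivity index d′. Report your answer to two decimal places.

H = 90/160 = 0.5625
FA = 26/160 = 0.1625
z(0.5625) = 0.157, z(0.1625) = -0.984
d' = z(H) − z(FA) = 0.157 − (-0.984) = 1.141

d′ = 1.14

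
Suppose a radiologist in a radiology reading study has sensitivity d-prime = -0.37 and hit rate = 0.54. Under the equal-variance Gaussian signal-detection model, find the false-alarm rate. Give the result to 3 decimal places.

false-alarm rate = 0.681

z(hit rate) = z(0.54) = 0.1004
z(FA) = z(H) − d' = 0.1004 − (-0.37) = 0.4704
false-alarm rate = Φ(0.4704) = 0.6810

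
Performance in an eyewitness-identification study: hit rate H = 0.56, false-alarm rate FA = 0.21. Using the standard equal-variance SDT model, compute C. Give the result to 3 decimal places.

z(H) = z(0.56) = 0.1510
z(FA) = z(0.21) = -0.8064
c = −½·[z(H) + z(FA)] = −0.5 × (0.1510 + (-0.8064)) = 0.3277
c > 0: the witness has a conservative response bias.

C = 0.328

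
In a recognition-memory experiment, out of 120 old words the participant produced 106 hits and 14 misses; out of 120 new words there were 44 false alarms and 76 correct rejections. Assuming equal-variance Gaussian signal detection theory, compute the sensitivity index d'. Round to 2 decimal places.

H = 106/120 = 0.8833
FA = 44/120 = 0.3667
Φ⁻¹(H) = 1.1916
Φ⁻¹(FA) = -0.3406
d' = z(H) − z(FA) = 1.1916 − (-0.3406) = 1.5322

d' = 1.53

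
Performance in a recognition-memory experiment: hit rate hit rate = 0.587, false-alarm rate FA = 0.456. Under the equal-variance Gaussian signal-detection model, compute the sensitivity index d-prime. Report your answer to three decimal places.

Φ⁻¹(H) = 0.2198
Φ⁻¹(FA) = -0.1105
d' = z(H) − z(FA) = 0.2198 − (-0.1105) = 0.3303

d-prime = 0.330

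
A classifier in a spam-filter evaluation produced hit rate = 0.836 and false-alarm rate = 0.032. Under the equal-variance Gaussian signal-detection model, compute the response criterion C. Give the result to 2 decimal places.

z(0.836) = 0.9782, z(0.032) = -1.8522
c = −½·[z(H) + z(FA)] = −0.5 × (0.9782 + (-1.8522)) = 0.4370
c > 0: the classifier has a conservative response bias.

C = 0.44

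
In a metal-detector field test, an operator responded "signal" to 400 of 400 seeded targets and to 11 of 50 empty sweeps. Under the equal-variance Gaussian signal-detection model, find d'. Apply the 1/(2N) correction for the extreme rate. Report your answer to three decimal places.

d' = 3.796

The hit rate is 400/400 = 1, so apply the 1/(2N) correction: H → 1 − 1/(2·400) = 0.99875.
z(H) = z(0.99875) = 3.0233
z(FA) = z(0.22000) = -0.7722
d' = 3.0233 − (-0.7722) = 3.7955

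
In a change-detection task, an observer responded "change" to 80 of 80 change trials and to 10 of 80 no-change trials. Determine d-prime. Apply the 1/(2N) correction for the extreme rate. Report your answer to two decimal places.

d-prime = 3.65

The hit rate is 80/80 = 1, so apply the 1/(2N) correction: H → 1 − 1/(2·80) = 0.99375.
z(H) = z(0.99375) = 2.498
z(FA) = z(0.12500) = -1.150
d' = 2.498 − (-1.150) = 3.648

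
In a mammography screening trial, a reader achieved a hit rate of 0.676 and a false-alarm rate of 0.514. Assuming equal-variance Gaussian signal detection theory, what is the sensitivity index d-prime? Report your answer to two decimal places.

Φ⁻¹(H) = Φ⁻¹(0.676) = 0.4565
Φ⁻¹(FA) = Φ⁻¹(0.514) = 0.0351
d' = z(H) − z(FA) = 0.4565 − 0.0351 = 0.4214

d-prime = 0.42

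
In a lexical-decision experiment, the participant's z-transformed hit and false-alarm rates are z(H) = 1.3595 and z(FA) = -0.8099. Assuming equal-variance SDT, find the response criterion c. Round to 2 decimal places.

c = -0.27

c = −½·[z(H) + z(FA)] = −½·(1.3595 + (-0.8099)) = -0.2748
c < 0: the participant has a liberal response bias.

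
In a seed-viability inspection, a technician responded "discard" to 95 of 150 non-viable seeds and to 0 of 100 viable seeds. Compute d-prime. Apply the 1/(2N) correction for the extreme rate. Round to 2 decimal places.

The false-alarm rate is 0/100 = 0, so apply the 1/(2N) correction: FA → 1/(2·100) = 0.00500.
z(H) = z(0.63333) = 0.341
z(FA) = z(0.00500) = -2.576
d' = 0.341 − (-2.576) = 2.917

d-prime = 2.92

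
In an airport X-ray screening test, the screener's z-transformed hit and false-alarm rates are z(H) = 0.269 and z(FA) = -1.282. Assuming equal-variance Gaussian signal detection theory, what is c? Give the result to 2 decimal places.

c = −½·[z(H) + z(FA)] = −½·(0.269 + (-1.282)) = 0.5065

c = 0.51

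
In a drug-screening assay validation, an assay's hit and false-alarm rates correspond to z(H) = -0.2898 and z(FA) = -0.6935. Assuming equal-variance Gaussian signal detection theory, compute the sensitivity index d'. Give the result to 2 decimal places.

d' = 0.40

d' = z(H) − z(FA) = -0.2898 − (-0.6935) = 0.4037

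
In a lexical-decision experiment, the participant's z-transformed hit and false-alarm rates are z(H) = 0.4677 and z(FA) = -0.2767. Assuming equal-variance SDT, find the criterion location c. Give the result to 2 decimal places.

c = -0.10

c = −½·[z(H) + z(FA)] = −½·(0.4677 + (-0.2767)) = -0.0955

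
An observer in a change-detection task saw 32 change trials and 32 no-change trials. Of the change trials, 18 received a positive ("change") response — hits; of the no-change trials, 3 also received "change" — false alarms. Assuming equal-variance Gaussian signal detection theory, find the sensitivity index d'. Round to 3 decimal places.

H = 18/32 = 0.5625
FA = 3/32 = 0.0938
z(H) = z(0.5625) = 0.1573
z(FA) = z(0.0938) = -1.3177
d' = z(H) − z(FA) = 0.1573 − (-1.3177) = 1.4750

d' = 1.475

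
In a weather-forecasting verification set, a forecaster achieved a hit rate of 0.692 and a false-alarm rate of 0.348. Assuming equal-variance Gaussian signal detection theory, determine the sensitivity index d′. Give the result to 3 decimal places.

Φ⁻¹(H) = 0.5015
Φ⁻¹(FA) = -0.3907
d' = z(H) − z(FA) = 0.5015 − (-0.3907) = 0.8922

d′ = 0.892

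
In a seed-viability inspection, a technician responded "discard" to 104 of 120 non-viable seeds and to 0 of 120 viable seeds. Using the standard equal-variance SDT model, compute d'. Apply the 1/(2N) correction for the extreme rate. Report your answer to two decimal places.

d' = 3.75

The false-alarm rate is 0/120 = 0, so apply the 1/(2N) correction: FA → 1/(2·120) = 0.00417.
z(H) = z(0.86667) = 1.111
z(FA) = z(0.00417) = -2.638
d' = 1.111 − (-2.638) = 3.749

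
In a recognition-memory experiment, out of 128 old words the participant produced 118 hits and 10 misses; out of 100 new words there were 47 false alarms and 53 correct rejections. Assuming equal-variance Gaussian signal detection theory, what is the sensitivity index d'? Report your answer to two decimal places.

d' = 1.49

H = 118/128 = 0.9219
FA = 47/100 = 0.4700
Φ⁻¹(H) = Φ⁻¹(0.9219) = 1.418
Φ⁻¹(FA) = Φ⁻¹(0.4700) = -0.075
d' = z(H) − z(FA) = 1.418 − (-0.075) = 1.493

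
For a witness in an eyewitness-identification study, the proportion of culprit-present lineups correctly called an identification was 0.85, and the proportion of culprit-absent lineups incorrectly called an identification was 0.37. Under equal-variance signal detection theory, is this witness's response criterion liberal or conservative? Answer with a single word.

z(H) = 1.036, z(FA) = -0.332
c = −½·(z(H) + z(FA)) = -0.352
c < 0 → liberal criterion (biased toward responding “yes”).

liberal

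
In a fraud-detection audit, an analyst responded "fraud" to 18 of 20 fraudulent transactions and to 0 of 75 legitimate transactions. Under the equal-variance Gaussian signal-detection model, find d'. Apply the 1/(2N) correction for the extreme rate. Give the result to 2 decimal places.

d' = 3.76

The false-alarm rate is 0/75 = 0, so apply the 1/(2N) correction: FA → 1/(2·75) = 0.00667.
z(H) = z(0.90000) = 1.282
z(FA) = z(0.00667) = -2.475
d' = 1.282 − (-2.475) = 3.757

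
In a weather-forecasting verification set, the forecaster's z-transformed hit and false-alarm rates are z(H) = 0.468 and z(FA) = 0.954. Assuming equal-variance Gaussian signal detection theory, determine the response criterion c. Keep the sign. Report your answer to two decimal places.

c = −½·[z(H) + z(FA)] = −½·(0.468 + 0.954) = -0.711
c < 0: the forecaster has a liberal response bias.

c = -0.71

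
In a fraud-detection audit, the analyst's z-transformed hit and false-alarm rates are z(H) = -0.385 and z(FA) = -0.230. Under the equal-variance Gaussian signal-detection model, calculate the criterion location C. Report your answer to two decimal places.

c = −½·[z(H) + z(FA)] = −½·(-0.385 + (-0.230)) = 0.3075

C = 0.31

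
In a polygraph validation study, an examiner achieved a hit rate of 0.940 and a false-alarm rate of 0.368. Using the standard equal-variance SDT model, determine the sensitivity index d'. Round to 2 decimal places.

z(H) = 1.5548
z(FA) = -0.3372
d' = z(H) − z(FA) = 1.5548 − (-0.3372) = 1.8920

d' = 1.89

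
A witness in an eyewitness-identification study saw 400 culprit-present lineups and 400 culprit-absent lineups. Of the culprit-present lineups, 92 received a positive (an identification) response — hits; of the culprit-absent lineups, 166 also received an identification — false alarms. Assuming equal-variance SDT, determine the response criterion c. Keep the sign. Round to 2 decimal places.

H = 92/400 = 0.2300
FA = 166/400 = 0.4150
Φ⁻¹(0.2300) = -0.7388, Φ⁻¹(0.4150) = -0.2147
c = −½·[z(H) + z(FA)] = −0.5 × (-0.7388 + (-0.2147)) = 0.47675

c = 0.48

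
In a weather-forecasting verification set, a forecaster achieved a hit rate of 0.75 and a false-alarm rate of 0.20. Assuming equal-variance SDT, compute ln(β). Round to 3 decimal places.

z(0.75) = 0.6745, z(0.20) = -0.8416
ln β = −½·[z(H)² − z(FA)²] = −0.5 × (0.4550 − 0.7083) = 0.12665

ln β = 0.127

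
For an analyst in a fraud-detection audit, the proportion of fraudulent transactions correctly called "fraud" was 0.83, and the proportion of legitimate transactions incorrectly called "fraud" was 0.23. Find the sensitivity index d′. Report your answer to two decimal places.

d′ = 1.69

Φ⁻¹(H) = Φ⁻¹(0.83) = 0.9542
Φ⁻¹(FA) = Φ⁻¹(0.23) = -0.7388
d' = z(H) − z(FA) = 0.9542 − (-0.7388) = 1.6930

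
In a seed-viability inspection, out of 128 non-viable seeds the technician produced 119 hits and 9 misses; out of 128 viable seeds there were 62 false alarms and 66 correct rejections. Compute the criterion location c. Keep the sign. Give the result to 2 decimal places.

H = 119/128 = 0.9297
FA = 62/128 = 0.4844
Φ⁻¹(H) = Φ⁻¹(0.9297) = 1.474
Φ⁻¹(FA) = Φ⁻¹(0.4844) = -0.039
c = −½·[z(H) + z(FA)] = −0.5 × (1.474 + (-0.039)) = -0.7175

c = -0.72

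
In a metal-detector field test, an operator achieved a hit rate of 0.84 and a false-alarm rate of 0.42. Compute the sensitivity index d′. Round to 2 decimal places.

d′ = 1.20

z(H) = z(0.84) = 0.994
z(FA) = z(0.42) = -0.202
d' = z(H) − z(FA) = 0.994 − (-0.202) = 1.196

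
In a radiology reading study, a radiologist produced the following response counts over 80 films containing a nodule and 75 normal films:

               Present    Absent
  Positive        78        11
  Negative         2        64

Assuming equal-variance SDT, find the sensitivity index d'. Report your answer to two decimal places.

d' = 3.01

H = 78/80 = 0.9750
FA = 11/75 = 0.1467
Φ⁻¹(0.9750) = 1.960, Φ⁻¹(0.1467) = -1.051
d' = z(H) − z(FA) = 1.960 − (-1.051) = 3.011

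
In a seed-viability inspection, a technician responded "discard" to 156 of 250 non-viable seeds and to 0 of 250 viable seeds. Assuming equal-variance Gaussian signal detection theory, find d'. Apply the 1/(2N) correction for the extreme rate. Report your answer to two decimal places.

d' = 3.19

The false-alarm rate is 0/250 = 0, so apply the 1/(2N) correction: FA → 1/(2·250) = 0.00200.
z(H) = z(0.62400) = 0.316
z(FA) = z(0.00200) = -2.878
d' = 0.316 − (-2.878) = 3.194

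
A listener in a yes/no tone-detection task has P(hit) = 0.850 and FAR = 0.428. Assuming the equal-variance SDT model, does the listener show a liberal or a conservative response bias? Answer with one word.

z(H) = 1.036, z(FA) = -0.181
c = −½·(z(H) + z(FA)) = -0.4275
c < 0 → liberal criterion (biased toward responding “yes”).

liberal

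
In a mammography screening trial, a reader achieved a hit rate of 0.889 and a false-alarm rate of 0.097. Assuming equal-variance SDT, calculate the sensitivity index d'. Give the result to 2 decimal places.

z(H) = z(0.889) = 1.2212
z(FA) = z(0.097) = -1.2988
d' = z(H) − z(FA) = 1.2212 − (-1.2988) = 2.5200

d' = 2.52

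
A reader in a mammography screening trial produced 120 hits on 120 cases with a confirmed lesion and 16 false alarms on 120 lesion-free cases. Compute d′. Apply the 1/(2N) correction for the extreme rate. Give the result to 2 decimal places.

d′ = 3.75

The hit rate is 120/120 = 1, so apply the 1/(2N) correction: H → 1 − 1/(2·120) = 0.99583.
z(H) = z(0.99583) = 2.638
z(FA) = z(0.13333) = -1.111
d' = 2.638 − (-1.111) = 3.749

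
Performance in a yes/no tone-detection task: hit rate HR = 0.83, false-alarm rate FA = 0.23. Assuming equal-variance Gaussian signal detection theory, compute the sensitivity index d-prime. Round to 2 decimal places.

z(H) = 0.9542
z(FA) = -0.7388
d' = z(H) − z(FA) = 0.9542 − (-0.7388) = 1.6930

d-prime = 1.69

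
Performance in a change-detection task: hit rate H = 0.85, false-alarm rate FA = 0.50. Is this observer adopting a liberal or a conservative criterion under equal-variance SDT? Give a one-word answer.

liberal

z(H) = 1.036, z(FA) = 0.000
c = −½·(z(H) + z(FA)) = -0.518
c < 0 → liberal criterion (biased toward responding “yes”).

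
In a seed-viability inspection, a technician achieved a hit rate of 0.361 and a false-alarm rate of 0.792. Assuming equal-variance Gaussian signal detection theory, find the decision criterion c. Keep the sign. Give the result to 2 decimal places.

z(H) = -0.356
z(FA) = 0.813
c = −½·[z(H) + z(FA)] = −0.5 × (-0.356 + 0.813) = -0.2285

c = -0.23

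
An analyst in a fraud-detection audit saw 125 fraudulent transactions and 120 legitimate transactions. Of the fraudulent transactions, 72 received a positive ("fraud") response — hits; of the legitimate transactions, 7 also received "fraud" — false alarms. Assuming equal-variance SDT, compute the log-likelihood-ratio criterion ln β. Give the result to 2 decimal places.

H = 72/125 = 0.5760
FA = 7/120 = 0.0583
z(H) = 0.192
z(FA) = -1.569
ln β = −½·[z(H)² − z(FA)²] = −0.5 × (0.037 − 2.462) = 1.2125

ln β = 1.21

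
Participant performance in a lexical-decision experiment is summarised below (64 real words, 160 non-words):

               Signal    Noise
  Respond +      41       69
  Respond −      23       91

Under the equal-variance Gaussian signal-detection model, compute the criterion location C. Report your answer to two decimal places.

H = 41/64 = 0.6406
FA = 69/160 = 0.4313
Φ⁻¹(H) = Φ⁻¹(0.6406) = 0.360
Φ⁻¹(FA) = Φ⁻¹(0.4313) = -0.173
c = −½·[z(H) + z(FA)] = −0.5 × (0.360 + (-0.173)) = -0.0935

C = -0.09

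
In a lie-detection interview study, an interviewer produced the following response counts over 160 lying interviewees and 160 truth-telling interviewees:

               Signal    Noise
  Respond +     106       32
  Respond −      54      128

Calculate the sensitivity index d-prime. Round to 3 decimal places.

H = 106/160 = 0.6625
FA = 32/160 = 0.2000
z(H) = z(0.6625) = 0.4193
z(FA) = z(0.2000) = -0.8416
d' = z(H) − z(FA) = 0.4193 − (-0.8416) = 1.2609

d-prime = 1.261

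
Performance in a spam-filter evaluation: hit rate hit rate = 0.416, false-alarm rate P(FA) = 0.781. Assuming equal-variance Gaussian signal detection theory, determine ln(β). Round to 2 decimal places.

ln β = 0.28

z(0.416) = -0.212, z(0.781) = 0.776
ln β = −½·[z(H)² − z(FA)²] = −0.5 × (0.045 − 0.602) = 0.2785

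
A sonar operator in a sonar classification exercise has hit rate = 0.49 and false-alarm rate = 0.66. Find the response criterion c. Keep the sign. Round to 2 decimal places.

z(H) = -0.0251
z(FA) = 0.4125
c = −½·[z(H) + z(FA)] = −0.5 × (-0.0251 + 0.4125) = -0.1937
c < 0: the sonar operator has a liberal response bias.

c = -0.19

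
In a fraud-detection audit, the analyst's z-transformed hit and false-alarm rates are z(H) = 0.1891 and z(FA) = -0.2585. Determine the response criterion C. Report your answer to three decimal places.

C = 0.035

c = −½·[z(H) + z(FA)] = −½·(0.1891 + (-0.2585)) = 0.0347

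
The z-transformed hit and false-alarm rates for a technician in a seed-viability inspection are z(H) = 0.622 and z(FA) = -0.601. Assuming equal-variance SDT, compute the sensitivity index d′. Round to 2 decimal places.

d' = z(H) − z(FA) = 0.622 − (-0.601) = 1.223

d′ = 1.22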